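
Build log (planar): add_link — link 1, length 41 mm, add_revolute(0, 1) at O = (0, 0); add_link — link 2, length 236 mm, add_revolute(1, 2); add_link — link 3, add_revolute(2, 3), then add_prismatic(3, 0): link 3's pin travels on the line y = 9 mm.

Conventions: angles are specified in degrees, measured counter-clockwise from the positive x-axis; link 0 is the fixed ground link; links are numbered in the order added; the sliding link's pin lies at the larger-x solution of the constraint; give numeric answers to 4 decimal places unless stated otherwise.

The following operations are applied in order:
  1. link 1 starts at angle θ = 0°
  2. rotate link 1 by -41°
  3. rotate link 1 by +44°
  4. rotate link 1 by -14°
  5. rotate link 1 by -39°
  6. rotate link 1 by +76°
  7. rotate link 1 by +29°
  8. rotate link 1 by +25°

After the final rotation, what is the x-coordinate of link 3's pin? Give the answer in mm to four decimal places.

geometry: r = 41 mm, L = 236 mm, e = 9 mm; θ starts at 0°
rotate link 1 by -41°: θ ← 0° -41° = -41°
rotate link 1 by +44°: θ ← -41° +44° = 3°
rotate link 1 by -14°: θ ← 3° -14° = -11°
rotate link 1 by -39°: θ ← -11° -39° = -50°
rotate link 1 by +76°: θ ← -50° +76° = 26°
rotate link 1 by +29°: θ ← 26° +29° = 55°
rotate link 1 by +25°: θ ← 55° +25° = 80°
crank pin P = (r cos θ, r sin θ) = (7.119575, 40.377118)
h = r sin θ − e = 40.377118 − 9 = 31.377118
x = r cos θ + √(L² − h²) = 7.119575 + 233.904845 = 241.024420

241.0244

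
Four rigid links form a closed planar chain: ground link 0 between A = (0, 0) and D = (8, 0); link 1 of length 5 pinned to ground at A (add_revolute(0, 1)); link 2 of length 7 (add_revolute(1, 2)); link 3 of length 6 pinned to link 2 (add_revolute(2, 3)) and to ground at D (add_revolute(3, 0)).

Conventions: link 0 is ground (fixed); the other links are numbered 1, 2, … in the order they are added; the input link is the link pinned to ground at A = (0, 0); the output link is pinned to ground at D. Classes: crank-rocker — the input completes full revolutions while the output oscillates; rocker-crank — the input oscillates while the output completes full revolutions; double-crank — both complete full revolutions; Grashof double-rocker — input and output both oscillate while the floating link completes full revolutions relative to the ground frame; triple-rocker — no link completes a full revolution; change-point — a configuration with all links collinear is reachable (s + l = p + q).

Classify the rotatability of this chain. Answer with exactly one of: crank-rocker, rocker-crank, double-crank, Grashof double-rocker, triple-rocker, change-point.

lengths: ground=8, input=5, coupler=7, output=6
sorted: s=5 (shortest), l=8 (longest), p+q=13
s + l = 13 vs p + q = 13
s + l = p + q → change-point (collinear configuration reachable)

change-point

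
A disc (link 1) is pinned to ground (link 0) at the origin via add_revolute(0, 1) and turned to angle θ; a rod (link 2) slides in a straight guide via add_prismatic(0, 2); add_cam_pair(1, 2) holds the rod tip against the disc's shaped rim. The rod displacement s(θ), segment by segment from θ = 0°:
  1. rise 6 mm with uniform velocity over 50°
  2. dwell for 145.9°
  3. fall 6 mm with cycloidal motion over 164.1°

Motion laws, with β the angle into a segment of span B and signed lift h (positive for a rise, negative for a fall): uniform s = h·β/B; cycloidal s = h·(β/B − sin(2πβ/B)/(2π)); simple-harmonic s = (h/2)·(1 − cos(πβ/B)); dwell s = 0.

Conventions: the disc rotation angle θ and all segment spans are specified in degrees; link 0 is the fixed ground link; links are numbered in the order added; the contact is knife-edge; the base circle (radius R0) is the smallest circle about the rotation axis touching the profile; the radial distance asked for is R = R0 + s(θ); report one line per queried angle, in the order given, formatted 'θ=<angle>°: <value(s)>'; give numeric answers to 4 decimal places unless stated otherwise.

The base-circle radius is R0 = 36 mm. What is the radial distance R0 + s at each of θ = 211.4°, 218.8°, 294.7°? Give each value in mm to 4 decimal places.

segment 1 (0° to 50°, uniform, h = 6) is passed completely: s = 0.0000 + (6) = 6.0000
segment 2 (50° to 195.9°, dwell): s unchanged at 6.0000
θ = 211.4° falls in segment 3 (195.9° to 360°, cycloidal, h = -6): β = 211.4 − 195.9 = 15.5°, B = 164.1°; Δs = -6·(0.0945 − sin(2π·0.0945)/(2π)) = -0.0327; s = 6.0000 − 0.0327 = 5.9673
θ = 218.8° falls in segment 3 (195.9° to 360°, cycloidal, h = -6): β = 218.8 − 195.9 = 22.9°, B = 164.1°; Δs = -6·(0.1395 − sin(2π·0.1395)/(2π)) = -0.1032; s = 6.0000 − 0.1032 = 5.8968
θ = 294.7° falls in segment 3 (195.9° to 360°, cycloidal, h = -6): β = 294.7 − 195.9 = 98.8°, B = 164.1°; Δs = -6·(0.6021 − sin(2π·0.6021)/(2π)) = -4.1837; s = 6.0000 − 4.1837 = 1.8163
θ=211.4°: R = R0 + s = 36 + 5.9673 = 41.9673
θ=218.8°: R = R0 + s = 36 + 5.8968 = 41.8968
θ=294.7°: R = R0 + s = 36 + 1.8163 = 37.8163

θ=211.4°: 41.9673
θ=218.8°: 41.8968
θ=294.7°: 37.8163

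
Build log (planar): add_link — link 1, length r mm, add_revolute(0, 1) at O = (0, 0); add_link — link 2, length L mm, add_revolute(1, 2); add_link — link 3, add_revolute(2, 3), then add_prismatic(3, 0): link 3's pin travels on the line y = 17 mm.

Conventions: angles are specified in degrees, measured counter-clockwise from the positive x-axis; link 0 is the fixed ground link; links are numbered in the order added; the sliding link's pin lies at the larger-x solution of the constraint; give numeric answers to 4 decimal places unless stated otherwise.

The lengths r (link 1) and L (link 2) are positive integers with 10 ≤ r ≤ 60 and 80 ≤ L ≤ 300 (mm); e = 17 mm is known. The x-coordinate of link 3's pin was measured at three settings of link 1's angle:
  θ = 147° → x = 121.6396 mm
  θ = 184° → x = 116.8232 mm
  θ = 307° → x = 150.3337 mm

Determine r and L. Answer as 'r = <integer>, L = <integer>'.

constraint per measurement: (x − r cos θ)² + (r sin θ − e)² = L²
subtracting the θ₁ and θ₂ equations cancels the r² and L² terms:
r = (x₁² − x₂²) / (2[(x₁cos θ₁ + e sin θ₁) − (x₂cos θ₂ + e sin θ₂)]) = 23.0003 → r = 23
L² = (x₁ − r cos θ₁)² + (r sin θ₁ − e)² = 19881.0000 → L = 141.0000 → L = 141
check at θ₃=307°: x = 150.3337 (printed 150.3337) ✓

r = 23, L = 141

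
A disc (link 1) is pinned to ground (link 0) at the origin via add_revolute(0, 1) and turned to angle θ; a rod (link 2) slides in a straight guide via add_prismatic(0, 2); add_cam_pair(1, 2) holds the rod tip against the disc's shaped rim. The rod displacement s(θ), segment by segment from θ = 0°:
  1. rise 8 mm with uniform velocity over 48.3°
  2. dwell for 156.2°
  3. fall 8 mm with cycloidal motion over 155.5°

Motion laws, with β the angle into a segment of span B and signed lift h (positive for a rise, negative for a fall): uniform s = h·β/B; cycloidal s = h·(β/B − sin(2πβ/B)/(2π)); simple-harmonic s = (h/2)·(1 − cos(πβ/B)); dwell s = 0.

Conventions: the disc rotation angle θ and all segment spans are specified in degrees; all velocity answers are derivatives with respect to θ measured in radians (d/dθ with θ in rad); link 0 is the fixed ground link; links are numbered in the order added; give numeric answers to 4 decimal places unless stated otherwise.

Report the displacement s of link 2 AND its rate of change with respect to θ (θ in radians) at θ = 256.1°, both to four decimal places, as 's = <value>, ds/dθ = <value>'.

segment 1 (0° to 48.3°, uniform, h = 8) is passed completely: s = 0.0000 + (8) = 8.0000
segment 2 (48.3° to 204.5°, dwell): s unchanged at 8.0000
θ = 256.1° falls in segment 3 (204.5° to 360°, cycloidal, h = -8): β = 256.1 − 204.5 = 51.6°, B = 155.5°; Δs = -8·(0.3318 − sin(2π·0.3318)/(2π)) = -1.5461; s = 8.0000 − 1.5461 = 6.4539
velocity in seg [204.5°–360°] (cycloidal), θ in radians: β = 51.6° = 0.9006 rad, B = 155.5° = 2.7140 rad; ds/dθ = (h/B)(1 − cos(2πβ/B)) = ((-8)/2.7140)(1 − cos(2π·0.3318)) = -4.397406 mm/rad

s = 6.4539, ds/dθ = -4.3974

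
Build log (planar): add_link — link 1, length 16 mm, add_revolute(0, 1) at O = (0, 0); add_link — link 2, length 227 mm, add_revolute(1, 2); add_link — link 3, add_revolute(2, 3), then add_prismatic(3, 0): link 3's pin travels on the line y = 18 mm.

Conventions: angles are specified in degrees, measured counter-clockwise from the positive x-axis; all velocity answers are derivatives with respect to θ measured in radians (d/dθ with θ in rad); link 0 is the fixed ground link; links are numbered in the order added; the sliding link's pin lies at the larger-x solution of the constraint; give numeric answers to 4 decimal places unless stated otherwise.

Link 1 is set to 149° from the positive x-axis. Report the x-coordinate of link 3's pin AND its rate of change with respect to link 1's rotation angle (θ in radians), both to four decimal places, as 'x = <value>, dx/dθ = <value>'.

geometry: r = 16 mm, L = 227 mm, e = 18 mm
crank pin P = (r cos θ, r sin θ) = (-13.714677, 8.240609)
h = r sin θ − e = 8.240609 − 18 = -9.759391
x = r cos θ + √(L² − h²) = -13.714677 + 226.790111 = 213.075434
dx/dθ = −r sin θ − h·r cos θ/√(L² − h²) (θ in radians; h = -9.759391) = -8.830789

x = 213.0754, dx/dθ = -8.8308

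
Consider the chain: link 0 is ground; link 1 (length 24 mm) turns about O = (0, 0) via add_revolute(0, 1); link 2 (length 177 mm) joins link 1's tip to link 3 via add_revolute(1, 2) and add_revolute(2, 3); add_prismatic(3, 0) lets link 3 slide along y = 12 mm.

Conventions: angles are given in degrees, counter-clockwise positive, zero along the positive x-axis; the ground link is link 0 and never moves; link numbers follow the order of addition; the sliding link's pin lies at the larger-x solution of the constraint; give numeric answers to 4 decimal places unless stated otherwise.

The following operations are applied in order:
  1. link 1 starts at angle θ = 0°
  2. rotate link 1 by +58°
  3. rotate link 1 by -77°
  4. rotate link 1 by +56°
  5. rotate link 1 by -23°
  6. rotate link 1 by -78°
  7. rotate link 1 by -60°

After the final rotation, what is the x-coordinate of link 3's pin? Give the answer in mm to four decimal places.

geometry: r = 24 mm, L = 177 mm, e = 12 mm; θ starts at 0°
rotate link 1 by +58°: θ ← 0° +58° = 58°
rotate link 1 by -77°: θ ← 58° -77° = -19°
rotate link 1 by +56°: θ ← -19° +56° = 37°
rotate link 1 by -23°: θ ← 37° -23° = 14°
rotate link 1 by -78°: θ ← 14° -78° = -64°
rotate link 1 by -60°: θ ← -64° -60° = -124°
crank pin P = (r cos θ, r sin θ) = (-13.420630, -19.896902)
h = r sin θ − e = -19.896902 − 12 = -31.896902
x = r cos θ + √(L² − h²) = -13.420630 + 174.102233 = 160.681604

160.6816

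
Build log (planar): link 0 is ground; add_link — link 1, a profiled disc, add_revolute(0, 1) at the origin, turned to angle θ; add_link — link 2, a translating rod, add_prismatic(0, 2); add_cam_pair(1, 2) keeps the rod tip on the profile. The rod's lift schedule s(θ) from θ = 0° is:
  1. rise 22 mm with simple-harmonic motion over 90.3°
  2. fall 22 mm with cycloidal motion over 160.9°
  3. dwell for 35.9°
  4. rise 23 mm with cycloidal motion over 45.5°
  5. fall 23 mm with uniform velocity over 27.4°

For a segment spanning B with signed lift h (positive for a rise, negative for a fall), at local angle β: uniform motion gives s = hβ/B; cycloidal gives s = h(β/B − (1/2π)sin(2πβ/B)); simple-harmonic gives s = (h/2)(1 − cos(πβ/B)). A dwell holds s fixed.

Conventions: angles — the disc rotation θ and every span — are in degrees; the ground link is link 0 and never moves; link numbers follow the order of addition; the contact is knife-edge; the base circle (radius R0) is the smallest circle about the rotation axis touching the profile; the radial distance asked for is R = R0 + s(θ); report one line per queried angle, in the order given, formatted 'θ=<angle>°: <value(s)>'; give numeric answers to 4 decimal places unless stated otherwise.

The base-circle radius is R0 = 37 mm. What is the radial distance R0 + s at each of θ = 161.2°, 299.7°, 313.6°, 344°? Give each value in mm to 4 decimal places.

seg 1 [0°–90.3°] simple-harmonic, h=22: full span → s += 22 → s = 22.0000
seg 2 [90.3°–251.2°] cycloidal, h=-22: θ=161.2° here. β=70.9, B=160.9. -22·(0.4406 − sin(2π·0.4406)/(2π)) = -8.4185 → s = 13.5815
seg 2 [90.3°–251.2°] cycloidal, h=-22: full span → s += -22 → s = 0.0000
seg 3 [251.2°–287.1°] dwell: s stays 0.0000
seg 4 [287.1°–332.6°] cycloidal, h=23: θ=299.7° here. β=12.6, B=45.5. 23·(0.2769 − sin(2π·0.2769)/(2π)) = 2.7609 → s = 2.7609
seg 4 [287.1°–332.6°] cycloidal, h=23: θ=313.6° here. β=26.5, B=45.5. 23·(0.5824 − sin(2π·0.5824)/(2π)) = 15.2076 → s = 15.2076
seg 4 [287.1°–332.6°] cycloidal, h=23: full span → s += 23 → s = 23.0000
seg 5 [332.6°–360°] uniform, h=-23: θ=344° here. β=11.4, B=27.4. -23·11.4/27.4 = -9.5693 → s = 13.4307
θ=161.2°: R = R0 + s = 37 + 13.5815 = 50.5815
θ=299.7°: R = R0 + s = 37 + 2.7609 = 39.7609
θ=313.6°: R = R0 + s = 37 + 15.2076 = 52.2076
θ=344°: R = R0 + s = 37 + 13.4307 = 50.4307

θ=161.2°: 50.5815
θ=299.7°: 39.7609
θ=313.6°: 52.2076
θ=344°: 50.4307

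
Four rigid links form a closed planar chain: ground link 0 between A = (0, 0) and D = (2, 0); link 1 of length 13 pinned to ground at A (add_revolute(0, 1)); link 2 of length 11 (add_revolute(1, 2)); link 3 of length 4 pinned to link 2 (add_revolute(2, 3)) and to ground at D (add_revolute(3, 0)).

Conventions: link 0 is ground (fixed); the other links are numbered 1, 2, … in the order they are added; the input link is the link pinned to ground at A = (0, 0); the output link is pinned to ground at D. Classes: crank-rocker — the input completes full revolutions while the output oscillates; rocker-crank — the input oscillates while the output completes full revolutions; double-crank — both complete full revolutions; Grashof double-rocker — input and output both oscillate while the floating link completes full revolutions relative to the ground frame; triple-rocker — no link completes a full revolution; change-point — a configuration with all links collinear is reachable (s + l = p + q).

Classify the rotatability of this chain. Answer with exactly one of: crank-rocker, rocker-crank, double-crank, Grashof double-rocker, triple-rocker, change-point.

lengths: ground=2, input=13, coupler=11, output=4
sorted: s=2 (shortest), l=13 (longest), p+q=15
s + l = 15 vs p + q = 15
s + l = p + q → change-point (collinear configuration reachable)

change-point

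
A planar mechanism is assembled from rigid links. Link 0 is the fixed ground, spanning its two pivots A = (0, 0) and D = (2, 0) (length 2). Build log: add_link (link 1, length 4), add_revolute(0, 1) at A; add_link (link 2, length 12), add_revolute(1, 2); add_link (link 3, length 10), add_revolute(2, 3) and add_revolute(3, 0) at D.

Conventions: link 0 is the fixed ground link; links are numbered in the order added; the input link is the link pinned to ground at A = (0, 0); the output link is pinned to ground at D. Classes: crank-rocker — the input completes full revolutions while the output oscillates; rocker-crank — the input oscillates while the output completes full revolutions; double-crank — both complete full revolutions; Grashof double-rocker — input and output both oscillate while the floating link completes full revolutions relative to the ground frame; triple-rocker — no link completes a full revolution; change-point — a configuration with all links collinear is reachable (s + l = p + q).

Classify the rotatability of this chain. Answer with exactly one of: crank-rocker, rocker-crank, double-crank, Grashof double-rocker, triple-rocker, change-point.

lengths: ground=2, input=4, coupler=12, output=10
sorted: s=2 (shortest), l=12 (longest), p+q=14
s + l = 14 vs p + q = 14
s + l = p + q → change-point (collinear configuration reachable)

change-point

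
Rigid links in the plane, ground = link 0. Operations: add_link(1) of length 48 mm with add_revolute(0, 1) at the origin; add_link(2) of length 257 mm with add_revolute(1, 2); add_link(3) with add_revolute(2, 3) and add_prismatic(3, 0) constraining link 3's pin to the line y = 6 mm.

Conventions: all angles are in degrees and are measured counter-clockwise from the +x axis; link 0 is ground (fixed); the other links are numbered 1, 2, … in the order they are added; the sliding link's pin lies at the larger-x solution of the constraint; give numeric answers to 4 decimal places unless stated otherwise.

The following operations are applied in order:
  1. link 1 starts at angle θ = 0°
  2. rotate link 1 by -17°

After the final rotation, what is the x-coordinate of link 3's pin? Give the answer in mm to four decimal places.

geometry: r = 48 mm, L = 257 mm, e = 6 mm; θ starts at 0°
rotate link 1 by -17°: θ ← 0° -17° = -17°
crank pin P = (r cos θ, r sin θ) = (45.902628, -14.033842)
h = r sin θ − e = -14.033842 − 6 = -20.033842
x = r cos θ + √(L² − h²) = 45.902628 + 256.217964 = 302.120592

302.1206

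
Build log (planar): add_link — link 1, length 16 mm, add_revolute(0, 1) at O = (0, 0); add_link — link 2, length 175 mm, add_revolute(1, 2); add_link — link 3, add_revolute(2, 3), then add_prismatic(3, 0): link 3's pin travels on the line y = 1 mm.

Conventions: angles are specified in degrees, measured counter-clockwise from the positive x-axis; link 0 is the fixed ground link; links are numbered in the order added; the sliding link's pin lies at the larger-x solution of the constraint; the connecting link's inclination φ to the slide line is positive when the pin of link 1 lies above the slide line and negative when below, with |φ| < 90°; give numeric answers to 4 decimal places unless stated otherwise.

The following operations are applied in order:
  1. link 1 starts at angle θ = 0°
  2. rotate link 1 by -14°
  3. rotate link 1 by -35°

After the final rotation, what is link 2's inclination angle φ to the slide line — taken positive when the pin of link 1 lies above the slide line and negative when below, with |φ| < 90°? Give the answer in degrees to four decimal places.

geometry: r = 16 mm, L = 175 mm, e = 1 mm; θ starts at 0°
rotate link 1 by -14°: θ ← 0° -14° = -14°
rotate link 1 by -35°: θ ← -14° -35° = -49°
h = r sin θ − e = -12.075353 − 1 = -13.075353
sin φ = h / L = -13.075353 / 175 = -0.07471630
φ = arcsin(-0.07471630) = -4.284922°

-4.2849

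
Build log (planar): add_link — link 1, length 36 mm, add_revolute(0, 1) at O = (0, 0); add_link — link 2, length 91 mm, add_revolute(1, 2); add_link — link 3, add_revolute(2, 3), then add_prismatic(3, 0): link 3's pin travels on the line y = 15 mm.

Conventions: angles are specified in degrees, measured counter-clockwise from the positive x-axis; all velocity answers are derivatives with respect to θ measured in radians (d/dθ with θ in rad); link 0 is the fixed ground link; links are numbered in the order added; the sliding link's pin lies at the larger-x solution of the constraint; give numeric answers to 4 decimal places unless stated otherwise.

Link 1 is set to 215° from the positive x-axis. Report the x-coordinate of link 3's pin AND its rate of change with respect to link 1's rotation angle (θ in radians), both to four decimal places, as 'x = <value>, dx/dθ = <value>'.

geometry: r = 36 mm, L = 91 mm, e = 15 mm
crank pin P = (r cos θ, r sin θ) = (-29.489474, -20.648752)
h = r sin θ − e = -20.648752 − 15 = -35.648752
x = r cos θ + √(L² − h²) = -29.489474 + 83.726737 = 54.237263
dx/dθ = −r sin θ − h·r cos θ/√(L² − h²) (θ in radians; h = -35.648752) = 8.092871

x = 54.2373, dx/dθ = 8.0929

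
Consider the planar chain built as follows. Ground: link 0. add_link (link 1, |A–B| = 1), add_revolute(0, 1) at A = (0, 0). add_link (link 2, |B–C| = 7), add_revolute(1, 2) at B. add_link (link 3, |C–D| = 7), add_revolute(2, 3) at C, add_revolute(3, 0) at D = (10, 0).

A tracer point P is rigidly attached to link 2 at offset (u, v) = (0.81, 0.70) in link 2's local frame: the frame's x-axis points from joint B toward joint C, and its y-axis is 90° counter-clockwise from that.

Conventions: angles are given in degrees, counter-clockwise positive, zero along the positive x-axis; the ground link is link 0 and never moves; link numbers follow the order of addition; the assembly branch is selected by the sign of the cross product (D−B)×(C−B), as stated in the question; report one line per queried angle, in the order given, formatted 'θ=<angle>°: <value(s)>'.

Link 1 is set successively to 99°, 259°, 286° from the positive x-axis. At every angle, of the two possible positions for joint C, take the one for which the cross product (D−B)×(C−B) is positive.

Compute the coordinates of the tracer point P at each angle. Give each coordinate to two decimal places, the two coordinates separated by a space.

A=(0,0), D=(10.00,0)
θ=99°: B = A + 1.00·(cos99°, sin99°) = (-0.1564, 0.9877)
θ=99°: |BD| = 10.2043
θ=99°: circle(B,7.00) ∩ circle(D,7.00): a=5.1022, h=4.7925
θ=99°:   candidates: C₊=(5.3857,5.2638) cross=48.904; C₋=(4.4579,-4.2761) cross=-48.904
θ=99°:   branch + wants cross > 0 → take C=(5.3857,5.2638) (cross=48.904)
θ=99°: ex = (C−B)/|BC| = (0.7917,0.6109); ey = (-0.6109,0.7917)
θ=99°: P = B + 0.81·ex + 0.70·ey = (0.0573,2.0367)
θ=259°: B = A + 1.00·(cos259°, sin259°) = (-0.1908, -0.9816)
θ=259°: |BD| = 10.2380
θ=259°: circle(B,7.00) ∩ circle(D,7.00): a=5.1190, h=4.7745
θ=259°:   candidates: C₊=(4.4468,4.2617) cross=48.881; C₋=(5.3624,-5.2433) cross=-48.881
θ=259°:   branch + wants cross > 0 → take C=(4.4468,4.2617) (cross=48.881)
θ=259°: ex = (C−B)/|BC| = (0.6625,0.7490); ey = (-0.7490,0.6625)
θ=259°: P = B + 0.81·ex + 0.70·ey = (-0.1785,0.0889)
θ=286°: B = A + 1.00·(cos286°, sin286°) = (0.2756, -0.9613)
θ=286°: |BD| = 9.7718
θ=286°: circle(B,7.00) ∩ circle(D,7.00): a=4.8859, h=5.0128
θ=286°:   candidates: C₊=(4.6447,4.5079) cross=48.984; C₋=(5.6309,-5.4691) cross=-48.984
θ=286°:   branch + wants cross > 0 → take C=(4.6447,4.5079) (cross=48.984)
θ=286°: ex = (C−B)/|BC| = (0.6242,0.7813); ey = (-0.7813,0.6242)
θ=286°: P = B + 0.81·ex + 0.70·ey = (0.2343,0.1085)

θ=99°: 0.06 2.04
θ=259°: -0.18 0.09
θ=286°: 0.23 0.11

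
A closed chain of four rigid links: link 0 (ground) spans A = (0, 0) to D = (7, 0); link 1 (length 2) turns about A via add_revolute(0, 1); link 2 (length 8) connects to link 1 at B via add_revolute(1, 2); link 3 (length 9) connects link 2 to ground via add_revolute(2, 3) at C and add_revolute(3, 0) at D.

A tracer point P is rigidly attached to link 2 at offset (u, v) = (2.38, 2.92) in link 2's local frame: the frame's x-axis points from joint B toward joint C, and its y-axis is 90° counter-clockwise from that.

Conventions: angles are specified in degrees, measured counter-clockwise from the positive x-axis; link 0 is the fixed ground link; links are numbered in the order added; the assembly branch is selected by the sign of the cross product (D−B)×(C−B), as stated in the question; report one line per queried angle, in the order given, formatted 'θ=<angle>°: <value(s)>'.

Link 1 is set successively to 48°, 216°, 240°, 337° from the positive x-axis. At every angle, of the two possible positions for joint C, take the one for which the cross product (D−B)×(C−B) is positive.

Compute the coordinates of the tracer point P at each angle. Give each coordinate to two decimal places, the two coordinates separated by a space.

A=(0,0), D=(7.00,0)
θ=48°: B = A + 2.00·(cos48°, sin48°) = (1.3383, 1.4863)
θ=48°: |BD| = 5.8536
θ=48°: circle(B,8.00) ∩ circle(D,9.00): a=1.4747, h=7.8629
θ=48°:   candidates: C₊=(4.7611,8.7171) cross=46.026; C₋=(0.7681,-6.4934) cross=-46.026
θ=48°:   branch + wants cross > 0 → take C=(4.7611,8.7171) (cross=46.026)
θ=48°: ex = (C−B)/|BC| = (0.4279,0.9038); ey = (-0.9038,0.4279)
θ=48°: P = B + 2.38·ex + 2.92·ey = (-0.2827,4.8868)
θ=216°: B = A + 2.00·(cos216°, sin216°) = (-1.6180, -1.1756)
θ=216°: |BD| = 8.6978
θ=216°: circle(B,8.00) ∩ circle(D,9.00): a=3.3717, h=7.2548
θ=216°:   candidates: C₊=(0.7422,6.4683) cross=63.101; C₋=(2.7032,-7.9081) cross=-63.101
θ=216°:   branch + wants cross > 0 → take C=(0.7422,6.4683) (cross=63.101)
θ=216°: ex = (C−B)/|BC| = (0.2950,0.9555); ey = (-0.9555,0.2950)
θ=216°: P = B + 2.38·ex + 2.92·ey = (-3.7059,1.9600)
θ=240°: B = A + 2.00·(cos240°, sin240°) = (-1.0000, -1.7321)
θ=240°: |BD| = 8.1854
θ=240°: circle(B,8.00) ∩ circle(D,9.00): a=3.0542, h=7.3940
θ=240°:   candidates: C₊=(0.4205,6.1408) cross=60.523; C₋=(3.5497,-8.3124) cross=-60.523
θ=240°:   branch + wants cross > 0 → take C=(0.4205,6.1408) (cross=60.523)
θ=240°: ex = (C−B)/|BC| = (0.1776,0.9841); ey = (-0.9841,0.1776)
θ=240°: P = B + 2.38·ex + 2.92·ey = (-3.4510,1.1286)
θ=337°: B = A + 2.00·(cos337°, sin337°) = (1.8410, -0.7815)
θ=337°: |BD| = 5.2178
θ=337°: circle(B,8.00) ∩ circle(D,9.00): a=0.9799, h=7.9398
θ=337°:   candidates: C₊=(1.6207,7.2155) cross=41.428; C₋=(3.9990,-8.4849) cross=-41.428
θ=337°:   branch + wants cross > 0 → take C=(1.6207,7.2155) (cross=41.428)
θ=337°: ex = (C−B)/|BC| = (-0.0275,0.9996); ey = (-0.9996,-0.0275)
θ=337°: P = B + 2.38·ex + 2.92·ey = (-1.1434,1.5172)

θ=48°: -0.28 4.89
θ=216°: -3.71 1.96
θ=240°: -3.45 1.13
θ=337°: -1.14 1.52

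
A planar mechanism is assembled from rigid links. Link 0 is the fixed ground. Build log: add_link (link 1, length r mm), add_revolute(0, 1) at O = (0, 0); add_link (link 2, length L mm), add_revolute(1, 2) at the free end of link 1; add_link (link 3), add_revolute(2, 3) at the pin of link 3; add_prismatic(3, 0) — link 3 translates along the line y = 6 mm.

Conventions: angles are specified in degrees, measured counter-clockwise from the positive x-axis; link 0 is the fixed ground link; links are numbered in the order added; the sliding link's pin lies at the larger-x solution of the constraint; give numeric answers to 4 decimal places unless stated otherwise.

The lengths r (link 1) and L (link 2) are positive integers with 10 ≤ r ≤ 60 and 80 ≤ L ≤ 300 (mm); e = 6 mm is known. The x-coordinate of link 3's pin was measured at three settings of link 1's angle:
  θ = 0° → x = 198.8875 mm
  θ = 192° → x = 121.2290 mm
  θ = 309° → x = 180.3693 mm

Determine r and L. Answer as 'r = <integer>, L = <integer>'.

constraint per measurement: (x − r cos θ)² + (r sin θ − e)² = L²
subtracting the θ₁ and θ₂ equations cancels the r² and L² terms:
r = (x₁² − x₂²) / (2[(x₁cos θ₁ + e sin θ₁) − (x₂cos θ₂ + e sin θ₂)]) = 39.0000 → r = 39
L² = (x₁ − r cos θ₁)² + (r sin θ₁ − e)² = 25600.0127 → L = 160.0000 → L = 160
check at θ₃=309°: x = 180.3693 (printed 180.3693) ✓

r = 39, L = 160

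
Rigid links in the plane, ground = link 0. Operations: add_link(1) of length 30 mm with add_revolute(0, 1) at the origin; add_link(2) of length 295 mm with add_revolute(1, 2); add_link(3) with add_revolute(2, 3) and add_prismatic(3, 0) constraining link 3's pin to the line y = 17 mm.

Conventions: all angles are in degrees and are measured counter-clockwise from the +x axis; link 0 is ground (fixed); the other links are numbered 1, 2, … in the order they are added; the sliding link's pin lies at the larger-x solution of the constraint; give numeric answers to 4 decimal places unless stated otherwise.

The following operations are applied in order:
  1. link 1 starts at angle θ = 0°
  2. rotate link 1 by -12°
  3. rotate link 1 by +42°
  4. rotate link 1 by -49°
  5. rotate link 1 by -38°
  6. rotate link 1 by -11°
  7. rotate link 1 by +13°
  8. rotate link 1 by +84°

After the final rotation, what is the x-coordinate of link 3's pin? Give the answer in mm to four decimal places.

geometry: r = 30 mm, L = 295 mm, e = 17 mm; θ starts at 0°
rotate link 1 by -12°: θ ← 0° -12° = -12°
rotate link 1 by +42°: θ ← -12° +42° = 30°
rotate link 1 by -49°: θ ← 30° -49° = -19°
rotate link 1 by -38°: θ ← -19° -38° = -57°
rotate link 1 by -11°: θ ← -57° -11° = -68°
rotate link 1 by +13°: θ ← -68° +13° = -55°
rotate link 1 by +84°: θ ← -55° +84° = 29°
crank pin P = (r cos θ, r sin θ) = (26.238591, 14.544289)
h = r sin θ − e = 14.544289 − 17 = -2.455711
x = r cos θ + √(L² − h²) = 26.238591 + 294.989779 = 321.228370

321.2284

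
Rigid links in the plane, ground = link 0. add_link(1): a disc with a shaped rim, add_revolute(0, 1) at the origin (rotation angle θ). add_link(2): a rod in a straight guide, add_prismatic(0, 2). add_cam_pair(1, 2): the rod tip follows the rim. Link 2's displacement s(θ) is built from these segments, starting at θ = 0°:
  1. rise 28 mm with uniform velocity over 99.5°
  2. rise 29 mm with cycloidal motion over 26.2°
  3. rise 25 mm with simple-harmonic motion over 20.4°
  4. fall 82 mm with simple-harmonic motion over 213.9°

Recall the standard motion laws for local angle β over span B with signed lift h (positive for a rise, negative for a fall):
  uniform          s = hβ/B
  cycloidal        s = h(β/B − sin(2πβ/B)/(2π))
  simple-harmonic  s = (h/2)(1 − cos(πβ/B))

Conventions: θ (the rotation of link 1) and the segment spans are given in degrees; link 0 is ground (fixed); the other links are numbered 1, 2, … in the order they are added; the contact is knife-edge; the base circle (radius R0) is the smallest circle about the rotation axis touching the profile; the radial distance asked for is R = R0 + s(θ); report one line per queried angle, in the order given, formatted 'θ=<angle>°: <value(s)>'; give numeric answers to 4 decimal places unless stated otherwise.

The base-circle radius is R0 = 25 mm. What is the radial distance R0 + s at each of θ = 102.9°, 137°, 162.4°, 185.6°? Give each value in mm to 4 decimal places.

segment 1 (0° to 99.5°, uniform, h = 28) is passed completely: s = 0.0000 + (28) = 28.0000
θ = 102.9° falls in segment 2 (99.5° to 125.7°, cycloidal, h = 29): β = 102.9 − 99.5 = 3.4°, B = 26.2°; Δs = 29·(0.1298 − sin(2π·0.1298)/(2π)) = 0.4034; s = 28.0000 + 0.4034 = 28.4034
segment 2 (99.5° to 125.7°, cycloidal, h = 29) is passed completely: s = 28.0000 + (29) = 57.0000
θ = 137° falls in segment 3 (125.7° to 146.1°, simple-harmonic, h = 25): β = 137 − 125.7 = 11.3°, B = 20.4°; Δs = 25/2·(1 − cos(π·0.5539)) = 14.6074; s = 57.0000 + 14.6074 = 71.6074
segment 3 (125.7° to 146.1°, simple-harmonic, h = 25) is passed completely: s = 57.0000 + (25) = 82.0000
θ = 162.4° falls in segment 4 (146.1° to 360°, simple-harmonic, h = -82): β = 162.4 − 146.1 = 16.3°, B = 213.9°; Δs = -82/2·(1 − cos(π·0.0762)) = -1.1693; s = 82.0000 − 1.1693 = 80.8307
θ = 185.6° falls in segment 4 (146.1° to 360°, simple-harmonic, h = -82): β = 185.6 − 146.1 = 39.5°, B = 213.9°; Δs = -82/2·(1 − cos(π·0.1847)) = -6.7083; s = 82.0000 − 6.7083 = 75.2917
θ=102.9°: R = R0 + s = 25 + 28.4034 = 53.4034
θ=137°: R = R0 + s = 25 + 71.6074 = 96.6074
θ=162.4°: R = R0 + s = 25 + 80.8307 = 105.8307
θ=185.6°: R = R0 + s = 25 + 75.2917 = 100.2917

θ=102.9°: 53.4034
θ=137°: 96.6074
θ=162.4°: 105.8307
θ=185.6°: 100.2917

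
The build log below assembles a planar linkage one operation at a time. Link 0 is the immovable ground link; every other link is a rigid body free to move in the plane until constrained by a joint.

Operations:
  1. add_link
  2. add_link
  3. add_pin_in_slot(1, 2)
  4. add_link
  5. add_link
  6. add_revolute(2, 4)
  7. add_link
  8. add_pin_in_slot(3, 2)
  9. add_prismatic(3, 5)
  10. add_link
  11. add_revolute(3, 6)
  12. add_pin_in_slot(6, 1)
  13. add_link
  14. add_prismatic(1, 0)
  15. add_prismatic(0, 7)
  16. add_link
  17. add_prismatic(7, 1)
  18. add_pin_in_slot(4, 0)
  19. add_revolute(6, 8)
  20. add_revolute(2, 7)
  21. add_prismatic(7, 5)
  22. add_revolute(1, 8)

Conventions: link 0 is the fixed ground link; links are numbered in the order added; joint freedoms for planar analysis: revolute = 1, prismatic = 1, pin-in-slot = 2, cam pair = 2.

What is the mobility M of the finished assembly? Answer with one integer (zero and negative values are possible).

ground; <1,0,0>
#1 <2,0,0>
#2 <3,0,0>
PS:1↔2 J2 <3,0,1>
#3 <4,0,1>
#4 <5,0,1>
R:2↔4 J1 <5,1,1>
#5 <6,1,1>
PS:3↔2 J2 <6,1,2>
P:3↔5 J1 <6,2,2>
#6 <7,2,2>
R:3↔6 J1 <7,3,2>
PS:6↔1 J2 <7,3,3>
#7 <8,3,3>
P:1↔0 J1 <8,4,3>
P:0↔7 J1 <8,5,3>
#8 <9,5,3>
P:7↔1 J1 <9,6,3>
PS:4↔0 J2 <9,6,4>
R:6↔8 J1 <9,7,4>
R:2↔7 J1 <9,8,4>
P:7↔5 J1 <9,9,4>
R:1↔8 J1 <9,10,4>
3×8 − 2×10 − 1×4 = 0

M = 0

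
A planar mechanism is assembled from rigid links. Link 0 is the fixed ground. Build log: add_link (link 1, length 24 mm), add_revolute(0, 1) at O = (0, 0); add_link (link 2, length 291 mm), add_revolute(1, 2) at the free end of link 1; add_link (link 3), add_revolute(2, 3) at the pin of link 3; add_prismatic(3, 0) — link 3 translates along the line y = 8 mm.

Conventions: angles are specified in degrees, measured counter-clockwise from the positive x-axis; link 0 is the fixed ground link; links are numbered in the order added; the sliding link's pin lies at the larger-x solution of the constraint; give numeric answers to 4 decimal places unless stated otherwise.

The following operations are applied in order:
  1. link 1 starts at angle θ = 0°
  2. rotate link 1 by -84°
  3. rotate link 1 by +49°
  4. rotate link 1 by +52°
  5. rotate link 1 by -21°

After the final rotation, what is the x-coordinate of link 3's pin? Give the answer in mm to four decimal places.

geometry: r = 24 mm, L = 291 mm, e = 8 mm; θ starts at 0°
rotate link 1 by -84°: θ ← 0° -84° = -84°
rotate link 1 by +49°: θ ← -84° +49° = -35°
rotate link 1 by +52°: θ ← -35° +52° = 17°
rotate link 1 by -21°: θ ← 17° -21° = -4°
crank pin P = (r cos θ, r sin θ) = (23.941537, -1.674155)
h = r sin θ − e = -1.674155 − 8 = -9.674155
x = r cos θ + √(L² − h²) = 23.941537 + 290.839149 = 314.780686

314.7807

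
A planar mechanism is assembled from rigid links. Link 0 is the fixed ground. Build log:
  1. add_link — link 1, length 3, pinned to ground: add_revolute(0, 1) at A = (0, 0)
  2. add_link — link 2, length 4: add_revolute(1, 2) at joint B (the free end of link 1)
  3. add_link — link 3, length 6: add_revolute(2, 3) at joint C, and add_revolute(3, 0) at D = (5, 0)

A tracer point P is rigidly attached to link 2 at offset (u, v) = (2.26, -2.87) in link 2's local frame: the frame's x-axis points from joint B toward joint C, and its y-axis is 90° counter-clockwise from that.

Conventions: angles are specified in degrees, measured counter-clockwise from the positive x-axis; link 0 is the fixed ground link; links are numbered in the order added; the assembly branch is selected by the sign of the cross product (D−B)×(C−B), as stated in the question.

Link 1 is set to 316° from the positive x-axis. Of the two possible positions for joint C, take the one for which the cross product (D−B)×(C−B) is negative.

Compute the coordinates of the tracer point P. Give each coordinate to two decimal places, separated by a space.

A=(0,0), D=(5.00,0)
B = A + 3.00·(cos316°, sin316°) = (2.1580, -2.0840)
|BD| = 3.5242
circle(B,4.00) ∩ circle(D,6.00): a=-1.0755, h=3.8527
  candidates: C₊=(-0.9875,0.3870) cross=13.578; C₋=(3.5690,-5.8269) cross=-13.578
  branch - wants cross < 0 → take C=(3.5690,-5.8269) (cross=-13.578)
ex = (C−B)/|BC| = (0.3527,-0.9357); ey = (0.9357,0.3527)
P = B + 2.26·ex + -2.87·ey = (0.2697,-5.2111)

0.27 -5.21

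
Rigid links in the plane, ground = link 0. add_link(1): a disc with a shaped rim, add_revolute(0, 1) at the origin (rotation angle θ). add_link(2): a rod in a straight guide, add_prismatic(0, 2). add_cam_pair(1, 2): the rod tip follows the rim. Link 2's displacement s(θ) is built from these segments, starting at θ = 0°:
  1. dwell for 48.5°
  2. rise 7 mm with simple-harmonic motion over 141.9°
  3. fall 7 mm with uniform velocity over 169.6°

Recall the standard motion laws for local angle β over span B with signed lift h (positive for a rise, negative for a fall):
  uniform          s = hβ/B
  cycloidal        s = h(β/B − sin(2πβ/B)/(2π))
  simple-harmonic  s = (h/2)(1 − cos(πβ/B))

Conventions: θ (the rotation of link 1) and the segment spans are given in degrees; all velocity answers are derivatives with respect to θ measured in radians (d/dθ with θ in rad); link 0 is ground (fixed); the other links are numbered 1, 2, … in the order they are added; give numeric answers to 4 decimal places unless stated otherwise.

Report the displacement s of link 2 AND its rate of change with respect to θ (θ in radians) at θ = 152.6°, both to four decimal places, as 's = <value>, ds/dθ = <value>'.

segment 1 (0° to 48.5°, dwell): s unchanged at 0.0000
θ = 152.6° falls in segment 2 (48.5° to 190.4°, simple-harmonic, h = 7): β = 152.6 − 48.5 = 104.1°, B = 141.9°; Δs = 7/2·(1 − cos(π·0.7336)) = 5.8443; s = 0.0000 + 5.8443 = 5.8443
velocity in seg [48.5°–190.4°] (simple-harmonic), θ in radians: β = 104.1° = 1.8169 rad, B = 141.9° = 2.4766 rad; ds/dθ = (πh/(2B)) sin(πβ/B) = (π·7/(2·2.4766)) sin(π·0.7336) = 3.296742 mm/rad

s = 5.8443, ds/dθ = 3.2967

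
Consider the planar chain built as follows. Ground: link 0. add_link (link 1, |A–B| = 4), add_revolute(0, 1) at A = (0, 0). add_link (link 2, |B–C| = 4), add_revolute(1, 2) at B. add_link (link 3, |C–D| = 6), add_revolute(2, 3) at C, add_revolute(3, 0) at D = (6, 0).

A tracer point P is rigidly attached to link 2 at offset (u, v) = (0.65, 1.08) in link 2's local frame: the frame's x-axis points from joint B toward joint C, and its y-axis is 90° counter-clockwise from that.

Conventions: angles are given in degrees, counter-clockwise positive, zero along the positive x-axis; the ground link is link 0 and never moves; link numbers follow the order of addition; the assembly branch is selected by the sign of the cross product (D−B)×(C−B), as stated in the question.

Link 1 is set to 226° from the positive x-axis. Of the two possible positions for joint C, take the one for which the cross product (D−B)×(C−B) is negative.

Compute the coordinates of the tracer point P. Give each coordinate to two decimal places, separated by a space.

A=(0,0), D=(6.00,0)
B = A + 4.00·(cos226°, sin226°) = (-2.7786, -2.8774)
|BD| = 9.2382
circle(B,4.00) ∩ circle(D,6.00): a=3.5366, h=1.8688
  candidates: C₊=(0.0000,-0.0000) cross=17.264; C₋=(1.1641,-3.5517) cross=-17.264
  branch - wants cross < 0 → take C=(1.1641,-3.5517) (cross=-17.264)
ex = (C−B)/|BC| = (0.9857,-0.1686); ey = (0.1686,0.9857)
P = B + 0.65·ex + 1.08·ey = (-1.9559,-1.9224)

-1.96 -1.92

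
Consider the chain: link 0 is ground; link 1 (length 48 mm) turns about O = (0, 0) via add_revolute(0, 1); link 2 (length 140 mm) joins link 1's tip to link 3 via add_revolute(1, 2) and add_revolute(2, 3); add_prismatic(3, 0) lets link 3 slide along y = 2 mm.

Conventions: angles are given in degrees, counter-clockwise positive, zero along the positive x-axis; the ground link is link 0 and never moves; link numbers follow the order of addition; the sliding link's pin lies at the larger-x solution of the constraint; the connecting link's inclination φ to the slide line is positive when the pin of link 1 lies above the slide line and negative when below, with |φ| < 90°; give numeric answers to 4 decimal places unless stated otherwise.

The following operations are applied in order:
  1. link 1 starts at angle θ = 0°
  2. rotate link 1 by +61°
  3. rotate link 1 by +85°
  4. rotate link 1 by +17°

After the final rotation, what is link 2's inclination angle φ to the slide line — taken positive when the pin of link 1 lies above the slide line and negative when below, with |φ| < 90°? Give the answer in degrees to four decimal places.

geometry: r = 48 mm, L = 140 mm, e = 2 mm; θ starts at 0°
rotate link 1 by +61°: θ ← 0° +61° = 61°
rotate link 1 by +85°: θ ← 61° +85° = 146°
rotate link 1 by +17°: θ ← 146° +17° = 163°
h = r sin θ − e = 14.033842 − 2 = 12.033842
sin φ = h / L = 12.033842 / 140 = 0.08595601
φ = arcsin(0.08595601) = 4.931002°

4.9310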